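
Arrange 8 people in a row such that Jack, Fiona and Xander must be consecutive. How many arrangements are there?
Treat the 3 as one block: (8-3+1)! × 3! = 720 × 6 = 4320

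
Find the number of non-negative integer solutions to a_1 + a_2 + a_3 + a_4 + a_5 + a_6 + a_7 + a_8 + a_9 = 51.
C(51+9-1, 9-1) = C(59, 8) = 2217471399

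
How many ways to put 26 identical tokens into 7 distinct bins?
C(26+7-1, 7-1) = C(32, 6) = 906192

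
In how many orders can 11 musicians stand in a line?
11! = 39916800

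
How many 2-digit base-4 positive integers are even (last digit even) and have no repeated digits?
Last∈{0,2}. Last=0: 3. Last nonzero: 1×2×P(2,0) = 2. Total = 5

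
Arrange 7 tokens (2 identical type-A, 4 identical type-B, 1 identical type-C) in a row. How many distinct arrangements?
7! / (2! × 4! × 1!) = 105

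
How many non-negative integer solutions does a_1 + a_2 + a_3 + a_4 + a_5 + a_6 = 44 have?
C(44+6-1, 6-1) = C(49, 5) = 1906884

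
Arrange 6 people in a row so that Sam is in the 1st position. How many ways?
Fix one position: (6-1)! = 120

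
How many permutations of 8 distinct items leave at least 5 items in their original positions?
Exactly j fixed points: C(8,j)·!(8-j); sum over j ≥ 5 (derangement numbers via !m = (m-1)·(!(m-1) + !(m-2)): !0..!3 = 1, 0, 1, 2). Σ_{j=5}^{8} C(8,j)·!(8-j) = C(8,5)·!3 + C(8,6)·!2 + C(8,7)·!1 + C(8,8)·!0 = 56·2 + 28·1 + 8·0 + 1·1 = 141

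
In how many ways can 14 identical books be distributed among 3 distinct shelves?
C(14+3-1, 3-1) = C(16, 2) = 120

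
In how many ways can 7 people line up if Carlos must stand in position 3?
Fix one position: (7-1)! = 720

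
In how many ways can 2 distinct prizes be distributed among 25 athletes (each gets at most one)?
P(25,2) = 25!/(25-2)! = 600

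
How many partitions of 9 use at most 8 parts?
By conjugation, equals partitions of 9 into parts ≤ 8. Let r_j(i) = number of partitions of i into parts ≤ j, for i = 0..9. r_1(i) = 1 for all i; r_j(i) = r_{j-1}(i) + r_j(i-j). Rows j = 2..8: ≤2: 1 1 2 2 3 3 4 4 5 5; ≤3: 1 1 2 3 4 5 7 8 10 12; ≤4: 1 1 2 3 5 6 9 11 15 18; ≤5: 1 1 2 3 5 7 10 13 18 23; ≤6: 1 1 2 3 5 7 11 14 20 26; ≤7: 1 1 2 3 5 7 11 15 21 28; ≤8: 1 1 2 3 5 7 11 15 22 29. r_8(9) = 29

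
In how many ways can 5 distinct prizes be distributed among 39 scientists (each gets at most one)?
P(39,5) = 39!/(39-5)! = 69090840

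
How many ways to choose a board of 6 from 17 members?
C(17,6) = 17!/(6!×11!) = 12376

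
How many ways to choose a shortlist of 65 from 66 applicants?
C(66,65) = 66!/(65!×1!) = 66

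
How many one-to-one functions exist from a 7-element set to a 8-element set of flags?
P(8,7) = 8!/(8-7)! = 40320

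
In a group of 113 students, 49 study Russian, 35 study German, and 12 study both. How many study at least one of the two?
|A∪B| = |A| + |B| - |A∩B| = 49 + 35 - 12 = 72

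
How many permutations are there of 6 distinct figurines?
6! = 720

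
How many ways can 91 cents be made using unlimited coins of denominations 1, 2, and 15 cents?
Coefficient of x^91 in 1/(1-x^1) · 1/(1-x^2) · 1/(1-x^15). Case on j = number of 15-cent coins (j = 0..6); remainder r = 91 - 15j is made from {1,2} in ⌊r/2⌋+1 ways. r = 91, 76, 61, 46, 31, 16, 1 → 46 + 39 + 31 + 24 + 16 + 9 + 1 = 166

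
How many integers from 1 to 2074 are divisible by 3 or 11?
⌊2074/3⌋ + ⌊2074/11⌋ - ⌊2074/33⌋ = 691 + 188 - 62 = 817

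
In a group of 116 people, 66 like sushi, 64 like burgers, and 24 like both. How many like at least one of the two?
|A∪B| = |A| + |B| - |A∩B| = 66 + 64 - 24 = 106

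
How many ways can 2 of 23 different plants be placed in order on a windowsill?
P(23,2) = 23!/(23-2)! = 506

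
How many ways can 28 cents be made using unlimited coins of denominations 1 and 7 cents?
Coefficient of x^28 in 1/(1-x^1) · 1/(1-x^7). Use j coins of 7 for j = 0..⌊28/7⌋ = 4, the rest in 1s: 4 + 1 = 5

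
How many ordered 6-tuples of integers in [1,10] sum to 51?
Coefficient of x^51 in (x + x² + ... + x^10)^6. By inclusion-exclusion on dice exceeding 10: Σ_j (-1)^j C(6,j)·C(51-1-10j, 5) = C(6,0)·C(50,5) - C(6,1)·C(40,5) + C(6,2)·C(30,5) - C(6,3)·C(20,5) + C(6,4)·C(10,5) = 1·2118760 - 6·658008 + 15·142506 - 20·15504 + 15·252 = 2002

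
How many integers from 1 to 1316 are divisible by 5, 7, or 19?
⌊1316/5⌋+⌊1316/7⌋+⌊1316/19⌋ - ⌊1316/35⌋-⌊1316/95⌋-⌊1316/133⌋ + ⌊1316/665⌋ = 263+188+69 - 37-13-9 + 1 = 462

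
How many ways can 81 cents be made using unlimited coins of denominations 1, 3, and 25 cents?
Coefficient of x^81 in 1/(1-x^1) · 1/(1-x^3) · 1/(1-x^25). Case on j = number of 25-cent coins (j = 0..3); remainder r = 81 - 25j is made from {1,3} in ⌊r/3⌋+1 ways. r = 81, 56, 31, 6 → 28 + 19 + 11 + 3 = 61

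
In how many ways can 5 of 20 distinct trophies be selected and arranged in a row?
P(20,5) = 20!/(20-5)! = 1860480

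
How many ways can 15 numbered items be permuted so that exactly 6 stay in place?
Choose the 6 fixed points C(15,6) = 5005, derange the rest: !9 = Σ_{j=0}^{9} (-1)^j·9!/j! = 362880 - 362880 + 181440 - 60480 + 15120 - 3024 + 504 - 72 + 9 - 1 = 133496. Product = 5005 × 133496 = 668147480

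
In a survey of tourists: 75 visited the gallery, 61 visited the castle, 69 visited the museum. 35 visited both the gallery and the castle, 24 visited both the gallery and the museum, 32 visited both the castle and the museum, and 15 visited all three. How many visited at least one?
|A∪B∪C| = 75+61+69-35-24-32+15 = 129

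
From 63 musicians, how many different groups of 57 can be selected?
C(63,57) = 63!/(57!×6!) = 67945521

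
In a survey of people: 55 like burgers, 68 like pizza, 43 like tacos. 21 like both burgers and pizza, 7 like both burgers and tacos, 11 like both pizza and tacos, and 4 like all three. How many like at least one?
|A∪B∪C| = 55+68+43-21-7-11+4 = 131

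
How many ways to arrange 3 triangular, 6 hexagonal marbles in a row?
9! / (3! × 6!) = 84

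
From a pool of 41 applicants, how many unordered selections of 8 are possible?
C(41,8) = 41!/(8!×33!) = 95548245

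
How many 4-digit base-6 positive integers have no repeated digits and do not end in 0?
Last digit: 5 nonzero choices. First digit: 4 (nonzero, ≠last). Middle 2: P(4,2) = 12. Total = 240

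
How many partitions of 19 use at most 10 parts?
By conjugation, equals partitions of 19 into parts ≤ 10. Let r_j(i) = number of partitions of i into parts ≤ j, for i = 0..19. r_1(i) = 1 for all i; r_j(i) = r_{j-1}(i) + r_j(i-j). Rows j = 2..10: ≤2: 1 1 2 2 3 3 4 4 5 5 6 6 7 7 8 8 9 9 10 10; ≤3: 1 1 2 3 4 5 7 8 10 12 14 16 19 21 24 27 30 33 37 40; ≤4: 1 1 2 3 5 6 9 11 15 18 23 27 34 39 47 54 64 72 84 94; ≤5: 1 1 2 3 5 7 10 13 18 23 30 37 47 57 70 84 101 119 141 164; ≤6: 1 1 2 3 5 7 11 14 20 26 35 44 58 71 90 110 136 163 199 235; ≤7: 1 1 2 3 5 7 11 15 21 28 38 49 65 82 105 131 164 201 248 300; ≤8: 1 1 2 3 5 7 11 15 22 29 40 52 70 89 116 146 186 230 288 352; ≤9: 1 1 2 3 5 7 11 15 22 30 41 54 73 94 123 157 201 252 318 393; ≤10: 1 1 2 3 5 7 11 15 22 30 42 55 75 97 128 164 212 267 340 423. r_10(19) = 423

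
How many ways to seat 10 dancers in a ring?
Circular: fix one position, arrange the rest. (10-1)! = 362880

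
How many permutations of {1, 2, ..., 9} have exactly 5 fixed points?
Choose the 5 fixed points C(9,5) = 126, derange the rest: !4 = Σ_{j=0}^{4} (-1)^j·4!/j! = 24 - 24 + 12 - 4 + 1 = 9. Product = 126 × 9 = 1134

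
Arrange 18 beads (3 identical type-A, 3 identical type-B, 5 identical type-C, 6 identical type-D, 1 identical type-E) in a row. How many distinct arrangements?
18! / (3! × 3! × 5! × 6! × 1!) = 2058376320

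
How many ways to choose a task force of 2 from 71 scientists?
C(71,2) = 71!/(2!×69!) = 2485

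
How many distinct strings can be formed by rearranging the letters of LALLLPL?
7! / (1! × 5! × 1!) = 42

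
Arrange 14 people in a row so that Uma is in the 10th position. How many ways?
Fix one position: (14-1)! = 6227020800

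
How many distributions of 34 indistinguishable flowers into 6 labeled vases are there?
C(34+6-1, 6-1) = C(39, 5) = 575757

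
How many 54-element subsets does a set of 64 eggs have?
C(64,54) = 64!/(54!×10!) = 151473214816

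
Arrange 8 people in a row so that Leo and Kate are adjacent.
Treat as block: (8-1)! × 2! = 5040 × 2 = 10080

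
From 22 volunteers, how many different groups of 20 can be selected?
C(22,20) = 22!/(20!×2!) = 231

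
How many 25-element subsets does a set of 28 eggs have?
C(28,25) = 28!/(25!×3!) = 3276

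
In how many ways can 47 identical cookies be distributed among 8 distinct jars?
C(47+8-1, 8-1) = C(54, 7) = 177100560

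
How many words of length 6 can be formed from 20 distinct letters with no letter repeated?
P(20,6) = 20!/(20-6)! = 27907200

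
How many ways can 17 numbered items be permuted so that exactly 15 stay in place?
Choose the 15 fixed points C(17,15) = 136, derange the rest: !2 = Σ_{j=0}^{2} (-1)^j·2!/j! = 2 - 2 + 1 = 1. Product = 136 × 1 = 136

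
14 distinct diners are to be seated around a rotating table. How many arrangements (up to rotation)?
Circular: fix one position, arrange the rest. (14-1)! = 6227020800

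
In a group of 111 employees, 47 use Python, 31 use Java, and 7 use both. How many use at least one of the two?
|A∪B| = |A| + |B| - |A∩B| = 47 + 31 - 7 = 71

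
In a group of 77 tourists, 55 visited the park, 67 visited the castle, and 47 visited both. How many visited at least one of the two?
|A∪B| = |A| + |B| - |A∩B| = 55 + 67 - 47 = 75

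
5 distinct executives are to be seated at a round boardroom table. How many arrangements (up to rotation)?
Circular: fix one position, arrange the rest. (5-1)! = 24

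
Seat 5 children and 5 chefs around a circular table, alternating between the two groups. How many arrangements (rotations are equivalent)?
Fix one of the children: (5-1)! ways for the remaining children, × 5! ways for the chefs = 24 × 120 = 2880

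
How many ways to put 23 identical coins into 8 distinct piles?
C(23+8-1, 8-1) = C(30, 7) = 2035800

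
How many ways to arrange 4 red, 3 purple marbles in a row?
7! / (4! × 3!) = 35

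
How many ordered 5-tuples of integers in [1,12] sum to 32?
Coefficient of x^32 in (x + x² + ... + x^12)^5. By inclusion-exclusion on dice exceeding 12: Σ_j (-1)^j C(5,j)·C(32-1-12j, 4) = C(5,0)·C(31,4) - C(5,1)·C(19,4) + C(5,2)·C(7,4) = 1·31465 - 5·3876 + 10·35 = 12435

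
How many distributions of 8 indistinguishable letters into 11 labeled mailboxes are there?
C(8+11-1, 11-1) = C(18, 10) = 43758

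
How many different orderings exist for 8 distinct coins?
8! = 40320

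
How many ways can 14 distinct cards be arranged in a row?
14! = 87178291200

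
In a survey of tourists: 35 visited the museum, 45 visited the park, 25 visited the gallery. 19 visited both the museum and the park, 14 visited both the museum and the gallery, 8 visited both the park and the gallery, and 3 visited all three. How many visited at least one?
|A∪B∪C| = 35+45+25-19-14-8+3 = 67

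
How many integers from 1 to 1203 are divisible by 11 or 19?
⌊1203/11⌋ + ⌊1203/19⌋ - ⌊1203/209⌋ = 109 + 63 - 5 = 167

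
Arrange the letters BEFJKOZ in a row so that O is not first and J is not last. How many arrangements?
By inclusion-exclusion: 7! - 2×(7-1)! + (7-2)! = 5040 - 1440 + 120 = 3720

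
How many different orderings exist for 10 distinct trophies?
10! = 3628800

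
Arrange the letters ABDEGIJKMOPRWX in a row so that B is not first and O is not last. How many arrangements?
By inclusion-exclusion: 14! - 2×(14-1)! + (14-2)! = 87178291200 - 12454041600 + 479001600 = 75203251200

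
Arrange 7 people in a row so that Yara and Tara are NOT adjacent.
Total - adjacent = 7! - (7-1)!×2 = 5040 - 1440 = 3600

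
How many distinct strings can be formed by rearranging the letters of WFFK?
4! / (1! × 2! × 1!) = 12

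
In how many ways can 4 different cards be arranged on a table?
4! = 24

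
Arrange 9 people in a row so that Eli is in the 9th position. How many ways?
Fix one position: (9-1)! = 40320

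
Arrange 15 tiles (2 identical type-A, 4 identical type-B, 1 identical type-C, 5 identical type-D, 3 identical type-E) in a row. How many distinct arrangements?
15! / (2! × 4! × 1! × 5! × 3!) = 37837800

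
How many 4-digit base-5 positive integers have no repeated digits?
First digit: 4 choices (nonzero). Then descending: 4 × 4 × 3 × 2 = 96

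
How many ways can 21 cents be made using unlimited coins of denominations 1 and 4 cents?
Coefficient of x^21 in 1/(1-x^1) · 1/(1-x^4). Use j coins of 4 for j = 0..⌊21/4⌋ = 5, the rest in 1s: 5 + 1 = 6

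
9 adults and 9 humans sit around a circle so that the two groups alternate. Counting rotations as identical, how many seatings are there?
Fix one of the adults: (9-1)! ways for the remaining adults, × 9! ways for the humans = 40320 × 362880 = 14631321600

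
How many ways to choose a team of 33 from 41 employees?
C(41,33) = 41!/(33!×8!) = 95548245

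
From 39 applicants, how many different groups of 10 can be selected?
C(39,10) = 39!/(10!×29!) = 635745396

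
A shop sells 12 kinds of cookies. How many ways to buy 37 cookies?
C(37+12-1, 12-1) = C(48, 11) = 22595200368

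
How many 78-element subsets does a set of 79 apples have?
C(79,78) = 79!/(78!×1!) = 79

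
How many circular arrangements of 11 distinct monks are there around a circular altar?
Circular: fix one position, arrange the rest. (11-1)! = 3628800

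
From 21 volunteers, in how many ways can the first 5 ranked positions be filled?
P(21,5) = 21!/(21-5)! = 2441880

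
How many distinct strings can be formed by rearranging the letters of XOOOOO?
6! / (5! × 1!) = 6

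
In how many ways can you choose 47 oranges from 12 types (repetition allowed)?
C(47+12-1, 12-1) = C(58, 11) = 227692286640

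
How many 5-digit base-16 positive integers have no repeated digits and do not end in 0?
Last digit: 15 nonzero choices. First digit: 14 (nonzero, ≠last). Middle 3: P(14,3) = 2184. Total = 458640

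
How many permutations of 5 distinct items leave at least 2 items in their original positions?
Exactly j fixed points: C(5,j)·!(5-j); sum over j ≥ 2 (derangement numbers via !m = (m-1)·(!(m-1) + !(m-2)): !0..!3 = 1, 0, 1, 2). Σ_{j=2}^{5} C(5,j)·!(5-j) = C(5,2)·!3 + C(5,3)·!2 + C(5,4)·!1 + C(5,5)·!0 = 10·2 + 10·1 + 5·0 + 1·1 = 31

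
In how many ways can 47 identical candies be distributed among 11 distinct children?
C(47+11-1, 11-1) = C(57, 10) = 43183019880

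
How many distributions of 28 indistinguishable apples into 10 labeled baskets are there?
C(28+10-1, 10-1) = C(37, 9) = 124403620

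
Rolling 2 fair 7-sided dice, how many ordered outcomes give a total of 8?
Coefficient of x^8 in (x + x² + ... + x^7)^2. By inclusion-exclusion on dice exceeding 7: Σ_j (-1)^j C(2,j)·C(8-1-7j, 1) = C(2,0)·C(7,1) = 1·7 = 7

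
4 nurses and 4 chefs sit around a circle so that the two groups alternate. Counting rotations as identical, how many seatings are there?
Fix one of the nurses: (4-1)! ways for the remaining nurses, × 4! ways for the chefs = 6 × 24 = 144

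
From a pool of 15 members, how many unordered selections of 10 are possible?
C(15,10) = 15!/(10!×5!) = 3003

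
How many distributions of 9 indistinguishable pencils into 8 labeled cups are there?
C(9+8-1, 8-1) = C(16, 7) = 11440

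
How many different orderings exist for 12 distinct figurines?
12! = 479001600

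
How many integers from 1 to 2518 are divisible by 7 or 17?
⌊2518/7⌋ + ⌊2518/17⌋ - ⌊2518/119⌋ = 359 + 148 - 21 = 486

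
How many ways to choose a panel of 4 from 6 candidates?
C(6,4) = 6!/(4!×2!) = 15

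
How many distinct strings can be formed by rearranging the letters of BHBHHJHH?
8! / (2! × 5! × 1!) = 168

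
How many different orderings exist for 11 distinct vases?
11! = 39916800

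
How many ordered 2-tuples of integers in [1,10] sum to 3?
Coefficient of x^3 in (x + x² + ... + x^10)^2. By inclusion-exclusion on dice exceeding 10: Σ_j (-1)^j C(2,j)·C(3-1-10j, 1) = C(2,0)·C(2,1) = 1·2 = 2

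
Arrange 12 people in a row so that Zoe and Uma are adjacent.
Treat as block: (12-1)! × 2! = 39916800 × 2 = 79833600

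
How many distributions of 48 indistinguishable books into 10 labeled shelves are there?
C(48+10-1, 10-1) = C(57, 9) = 8996462475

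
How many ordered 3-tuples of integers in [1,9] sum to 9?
Coefficient of x^9 in (x + x² + ... + x^9)^3. By inclusion-exclusion on dice exceeding 9: Σ_j (-1)^j C(3,j)·C(9-1-9j, 2) = C(3,0)·C(8,2) = 1·28 = 28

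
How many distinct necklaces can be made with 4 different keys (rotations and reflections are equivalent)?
(4-1)!/2 = 6/2 = 3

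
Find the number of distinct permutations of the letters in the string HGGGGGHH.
8! / (3! × 5!) = 56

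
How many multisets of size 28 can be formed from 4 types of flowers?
C(28+4-1, 4-1) = C(31, 3) = 4495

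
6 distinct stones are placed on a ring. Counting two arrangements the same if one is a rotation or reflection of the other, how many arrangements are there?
(6-1)!/2 = 120/2 = 60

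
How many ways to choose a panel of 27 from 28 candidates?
C(28,27) = 28!/(27!×1!) = 28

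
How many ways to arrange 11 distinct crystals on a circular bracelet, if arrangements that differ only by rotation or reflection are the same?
(11-1)!/2 = 3628800/2 = 1814400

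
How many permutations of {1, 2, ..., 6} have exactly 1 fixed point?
Choose the 1 fixed point C(6,1) = 6, derange the rest: !5 = Σ_{j=0}^{5} (-1)^j·5!/j! = 120 - 120 + 60 - 20 + 5 - 1 = 44. Product = 6 × 44 = 264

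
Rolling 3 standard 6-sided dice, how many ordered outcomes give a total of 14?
Coefficient of x^14 in (x + x² + ... + x^6)^3. By inclusion-exclusion on dice exceeding 6: Σ_j (-1)^j C(3,j)·C(14-1-6j, 2) = C(3,0)·C(13,2) - C(3,1)·C(7,2) = 1·78 - 3·21 = 15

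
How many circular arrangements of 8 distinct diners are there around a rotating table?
Circular: fix one position, arrange the rest. (8-1)! = 5040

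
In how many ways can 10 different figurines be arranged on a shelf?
10! = 3628800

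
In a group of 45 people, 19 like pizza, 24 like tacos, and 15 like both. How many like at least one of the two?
|A∪B| = |A| + |B| - |A∩B| = 19 + 24 - 15 = 28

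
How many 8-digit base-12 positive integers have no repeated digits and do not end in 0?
Last digit: 11 nonzero choices. First digit: 10 (nonzero, ≠last). Middle 6: P(10,6) = 151200. Total = 16632000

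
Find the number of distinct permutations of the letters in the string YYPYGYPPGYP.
11! / (2! × 4! × 5!) = 6930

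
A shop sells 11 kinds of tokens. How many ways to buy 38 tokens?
C(38+11-1, 11-1) = C(48, 10) = 6540715896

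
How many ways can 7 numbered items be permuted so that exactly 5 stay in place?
Choose the 5 fixed points C(7,5) = 21, derange the rest: !2 = Σ_{j=0}^{2} (-1)^j·2!/j! = 2 - 2 + 1 = 1. Product = 21 × 1 = 21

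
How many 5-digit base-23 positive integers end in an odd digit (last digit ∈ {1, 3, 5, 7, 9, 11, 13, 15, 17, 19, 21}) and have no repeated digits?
Last∈{1,3,5,7,9,11,13,15,17,19,21}. Last=0: 0. Last nonzero: 11×21×P(21,3) = 1843380. Total = 1843380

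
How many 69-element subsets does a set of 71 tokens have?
C(71,69) = 71!/(69!×2!) = 2485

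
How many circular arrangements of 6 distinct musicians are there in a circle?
Circular: fix one position, arrange the rest. (6-1)! = 120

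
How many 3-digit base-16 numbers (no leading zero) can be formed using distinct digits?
First digit: 15 choices (nonzero). Then descending: 15 × 15 × 14 = 3150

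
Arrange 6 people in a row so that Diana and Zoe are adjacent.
Treat as block: (6-1)! × 2! = 120 × 2 = 240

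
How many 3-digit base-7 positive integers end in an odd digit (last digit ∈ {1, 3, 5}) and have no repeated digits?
Last∈{1,3,5}. Last=0: 0. Last nonzero: 3×5×P(5,1) = 75. Total = 75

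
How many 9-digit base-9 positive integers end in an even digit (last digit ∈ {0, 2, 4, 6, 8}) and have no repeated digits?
Last∈{0,2,4,6,8}. Last=0: 40320. Last nonzero: 4×7×P(7,7) = 141120. Total = 181440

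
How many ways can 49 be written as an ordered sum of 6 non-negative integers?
C(49+6-1, 6-1) = C(54, 5) = 3162510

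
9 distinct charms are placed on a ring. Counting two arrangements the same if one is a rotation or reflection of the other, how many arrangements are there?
(9-1)!/2 = 40320/2 = 20160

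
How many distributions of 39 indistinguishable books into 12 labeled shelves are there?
C(39+12-1, 12-1) = C(50, 11) = 37353738800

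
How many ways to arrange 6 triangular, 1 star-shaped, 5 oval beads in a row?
12! / (6! × 1! × 5!) = 5544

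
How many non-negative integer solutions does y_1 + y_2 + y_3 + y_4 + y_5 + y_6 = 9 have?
C(9+6-1, 6-1) = C(14, 5) = 2002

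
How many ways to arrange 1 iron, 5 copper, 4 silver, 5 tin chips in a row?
15! / (1! × 5! × 4! × 5!) = 3783780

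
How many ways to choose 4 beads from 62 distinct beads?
C(62,4) = 62!/(4!×58!) = 557845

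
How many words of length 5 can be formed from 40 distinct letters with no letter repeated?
P(40,5) = 40!/(40-5)! = 78960960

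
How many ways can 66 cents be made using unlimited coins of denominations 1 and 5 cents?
Coefficient of x^66 in 1/(1-x^1) · 1/(1-x^5). Use j coins of 5 for j = 0..⌊66/5⌋ = 13, the rest in 1s: 13 + 1 = 14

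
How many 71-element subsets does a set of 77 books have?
C(77,71) = 77!/(71!×6!) = 237093780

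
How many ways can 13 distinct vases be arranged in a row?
13! = 6227020800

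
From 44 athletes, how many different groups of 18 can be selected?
C(44,18) = 44!/(18!×26!) = 1029530696964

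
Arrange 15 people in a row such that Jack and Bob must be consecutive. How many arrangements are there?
Treat the 2 as one block: (15-2+1)! × 2! = 87178291200 × 2 = 174356582400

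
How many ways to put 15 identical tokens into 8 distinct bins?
C(15+8-1, 8-1) = C(22, 7) = 170544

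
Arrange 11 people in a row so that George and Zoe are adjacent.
Treat as block: (11-1)! × 2! = 3628800 × 2 = 7257600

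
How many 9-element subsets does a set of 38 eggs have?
C(38,9) = 38!/(9!×29!) = 163011640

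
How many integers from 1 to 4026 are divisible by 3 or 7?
⌊4026/3⌋ + ⌊4026/7⌋ - ⌊4026/21⌋ = 1342 + 575 - 191 = 1726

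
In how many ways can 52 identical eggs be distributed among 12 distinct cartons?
C(52+12-1, 12-1) = C(63, 11) = 615790256823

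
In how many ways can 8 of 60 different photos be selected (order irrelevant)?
C(60,8) = 60!/(8!×52!) = 2558620845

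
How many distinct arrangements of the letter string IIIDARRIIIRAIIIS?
16! / (9! × 3! × 2! × 1! × 1!) = 4804800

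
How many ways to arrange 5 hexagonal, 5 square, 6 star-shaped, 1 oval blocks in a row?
17! / (5! × 5! × 6! × 1!) = 34306272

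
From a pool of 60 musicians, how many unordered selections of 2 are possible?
C(60,2) = 60!/(2!×58!) = 1770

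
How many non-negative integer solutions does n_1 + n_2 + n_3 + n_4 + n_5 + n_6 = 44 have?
C(44+6-1, 6-1) = C(49, 5) = 1906884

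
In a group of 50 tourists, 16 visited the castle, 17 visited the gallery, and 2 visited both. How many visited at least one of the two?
|A∪B| = |A| + |B| - |A∩B| = 16 + 17 - 2 = 31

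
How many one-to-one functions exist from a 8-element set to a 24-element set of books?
P(24,8) = 24!/(24-8)! = 29654190720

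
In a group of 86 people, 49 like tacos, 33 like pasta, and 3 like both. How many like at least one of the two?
|A∪B| = |A| + |B| - |A∩B| = 49 + 33 - 3 = 79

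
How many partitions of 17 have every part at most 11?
Let r_j(i) = number of partitions of i into parts ≤ j, for i = 0..17. r_1(i) = 1 for all i; r_j(i) = r_{j-1}(i) + r_j(i-j). Rows j = 2..11: ≤2: 1 1 2 2 3 3 4 4 5 5 6 6 7 7 8 8 9 9; ≤3: 1 1 2 3 4 5 7 8 10 12 14 16 19 21 24 27 30 33; ≤4: 1 1 2 3 5 6 9 11 15 18 23 27 34 39 47 54 64 72; ≤5: 1 1 2 3 5 7 10 13 18 23 30 37 47 57 70 84 101 119; ≤6: 1 1 2 3 5 7 11 14 20 26 35 44 58 71 90 110 136 163; ≤7: 1 1 2 3 5 7 11 15 21 28 38 49 65 82 105 131 164 201; ≤8: 1 1 2 3 5 7 11 15 22 29 40 52 70 89 116 146 186 230; ≤9: 1 1 2 3 5 7 11 15 22 30 41 54 73 94 123 157 201 252; ≤10: 1 1 2 3 5 7 11 15 22 30 42 55 75 97 128 164 212 267; ≤11: 1 1 2 3 5 7 11 15 22 30 42 56 76 99 131 169 219 278. r_11(17) = 278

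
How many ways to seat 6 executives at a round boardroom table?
Circular: fix one position, arrange the rest. (6-1)! = 120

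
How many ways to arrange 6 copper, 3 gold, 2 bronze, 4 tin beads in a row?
15! / (6! × 3! × 2! × 4!) = 6306300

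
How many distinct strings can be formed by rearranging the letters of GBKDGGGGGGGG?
12! / (9! × 1! × 1! × 1!) = 1320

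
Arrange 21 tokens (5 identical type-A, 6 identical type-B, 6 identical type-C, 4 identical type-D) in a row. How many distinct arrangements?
21! / (5! × 6! × 6! × 4!) = 34220506320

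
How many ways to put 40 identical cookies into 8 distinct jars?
C(40+8-1, 8-1) = C(47, 7) = 62891499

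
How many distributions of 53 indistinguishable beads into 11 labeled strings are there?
C(53+11-1, 11-1) = C(63, 10) = 127805525001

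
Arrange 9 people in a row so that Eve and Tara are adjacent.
Treat as block: (9-1)! × 2! = 40320 × 2 = 80640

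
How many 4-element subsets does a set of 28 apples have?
C(28,4) = 28!/(4!×24!) = 20475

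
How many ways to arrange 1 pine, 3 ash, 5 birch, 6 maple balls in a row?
15! / (1! × 3! × 5! × 6!) = 2522520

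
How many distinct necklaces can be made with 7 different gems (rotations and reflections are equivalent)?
(7-1)!/2 = 720/2 = 360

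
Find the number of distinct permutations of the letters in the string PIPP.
4! / (3! × 1!) = 4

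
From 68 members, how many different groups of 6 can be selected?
C(68,6) = 68!/(6!×62!) = 109453344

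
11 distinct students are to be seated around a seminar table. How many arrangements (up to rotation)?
Circular: fix one position, arrange the rest. (11-1)! = 3628800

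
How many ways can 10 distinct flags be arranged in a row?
10! = 3628800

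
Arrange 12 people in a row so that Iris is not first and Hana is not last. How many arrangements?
By inclusion-exclusion: 12! - 2×(12-1)! + (12-2)! = 479001600 - 79833600 + 3628800 = 402796800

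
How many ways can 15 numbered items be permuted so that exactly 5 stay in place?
Choose the 5 fixed points C(15,5) = 3003, derange the rest: !10 = Σ_{j=0}^{10} (-1)^j·10!/j! = 3628800 - 3628800 + 1814400 - 604800 + 151200 - 30240 + 5040 - 720 + 90 - 10 + 1 = 1334961. Product = 3003 × 1334961 = 4008887883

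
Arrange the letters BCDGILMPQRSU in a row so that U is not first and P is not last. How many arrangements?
By inclusion-exclusion: 12! - 2×(12-1)! + (12-2)! = 479001600 - 79833600 + 3628800 = 402796800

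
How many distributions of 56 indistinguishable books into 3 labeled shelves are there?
C(56+3-1, 3-1) = C(58, 2) = 1653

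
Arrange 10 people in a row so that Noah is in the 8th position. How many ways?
Fix one position: (10-1)! = 362880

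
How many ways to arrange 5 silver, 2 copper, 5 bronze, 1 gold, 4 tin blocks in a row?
17! / (5! × 2! × 5! × 1! × 4!) = 514594080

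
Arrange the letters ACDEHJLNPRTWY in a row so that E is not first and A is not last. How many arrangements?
By inclusion-exclusion: 13! - 2×(13-1)! + (13-2)! = 6227020800 - 958003200 + 39916800 = 5308934400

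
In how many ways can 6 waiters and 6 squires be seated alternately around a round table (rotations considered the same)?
Fix one of the waiters: (6-1)! ways for the remaining waiters, × 6! ways for the squires = 120 × 720 = 86400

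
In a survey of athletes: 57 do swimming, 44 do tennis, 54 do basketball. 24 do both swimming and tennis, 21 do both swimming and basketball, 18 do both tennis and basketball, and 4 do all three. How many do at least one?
|A∪B∪C| = 57+44+54-24-21-18+4 = 96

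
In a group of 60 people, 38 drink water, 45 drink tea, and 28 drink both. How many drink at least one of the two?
|A∪B| = |A| + |B| - |A∩B| = 38 + 45 - 28 = 55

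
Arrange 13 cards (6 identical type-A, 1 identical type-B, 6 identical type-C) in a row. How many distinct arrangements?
13! / (6! × 1! × 6!) = 12012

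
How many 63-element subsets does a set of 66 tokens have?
C(66,63) = 66!/(63!×3!) = 45760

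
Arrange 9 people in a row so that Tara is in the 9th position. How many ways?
Fix one position: (9-1)! = 40320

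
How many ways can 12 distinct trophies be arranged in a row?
12! = 479001600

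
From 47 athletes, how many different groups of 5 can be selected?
C(47,5) = 47!/(5!×42!) = 1533939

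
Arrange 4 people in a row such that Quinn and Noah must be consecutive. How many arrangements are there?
Treat the 2 as one block: (4-2+1)! × 2! = 6 × 2 = 12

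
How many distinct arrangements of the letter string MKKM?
4! / (2! × 2!) = 6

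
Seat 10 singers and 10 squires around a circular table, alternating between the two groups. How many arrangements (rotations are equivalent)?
Fix one of the singers: (10-1)! ways for the remaining singers, × 10! ways for the squires = 362880 × 3628800 = 1316818944000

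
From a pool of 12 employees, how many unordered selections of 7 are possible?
C(12,7) = 12!/(7!×5!) = 792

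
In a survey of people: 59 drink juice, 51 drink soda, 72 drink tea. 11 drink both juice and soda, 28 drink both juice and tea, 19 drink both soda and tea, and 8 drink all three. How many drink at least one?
|A∪B∪C| = 59+51+72-11-28-19+8 = 132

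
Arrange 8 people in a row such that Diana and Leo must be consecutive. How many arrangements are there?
Treat the 2 as one block: (8-2+1)! × 2! = 5040 × 2 = 10080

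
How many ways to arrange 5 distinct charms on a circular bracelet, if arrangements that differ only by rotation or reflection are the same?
(5-1)!/2 = 24/2 = 12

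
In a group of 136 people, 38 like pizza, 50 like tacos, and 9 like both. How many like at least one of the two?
|A∪B| = |A| + |B| - |A∩B| = 38 + 50 - 9 = 79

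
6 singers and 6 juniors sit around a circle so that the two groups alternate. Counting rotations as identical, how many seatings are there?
Fix one of the singers: (6-1)! ways for the remaining singers, × 6! ways for the juniors = 120 × 720 = 86400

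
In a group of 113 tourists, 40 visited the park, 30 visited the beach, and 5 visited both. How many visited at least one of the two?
|A∪B| = |A| + |B| - |A∩B| = 40 + 30 - 5 = 65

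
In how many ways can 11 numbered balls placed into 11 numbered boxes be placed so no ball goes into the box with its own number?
!11 = Σ_{j=0}^{11} (-1)^j·11!/j! = 39916800 - 39916800 + 19958400 - 6652800 + 1663200 - 332640 + 55440 - 7920 + 990 - 110 + 11 - 1 = 14684570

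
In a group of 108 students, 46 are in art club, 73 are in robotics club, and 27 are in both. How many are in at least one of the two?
|A∪B| = |A| + |B| - |A∩B| = 46 + 73 - 27 = 92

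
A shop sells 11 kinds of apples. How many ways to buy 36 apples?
C(36+11-1, 11-1) = C(46, 10) = 4076350421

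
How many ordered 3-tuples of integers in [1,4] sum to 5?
Coefficient of x^5 in (x + x² + ... + x^4)^3. By inclusion-exclusion on dice exceeding 4: Σ_j (-1)^j C(3,j)·C(5-1-4j, 2) = C(3,0)·C(4,2) = 1·6 = 6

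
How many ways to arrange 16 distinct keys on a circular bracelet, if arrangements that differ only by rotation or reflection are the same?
(16-1)!/2 = 1307674368000/2 = 653837184000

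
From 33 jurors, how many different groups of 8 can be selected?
C(33,8) = 33!/(8!×25!) = 13884156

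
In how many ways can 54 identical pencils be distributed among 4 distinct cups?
C(54+4-1, 4-1) = C(57, 3) = 29260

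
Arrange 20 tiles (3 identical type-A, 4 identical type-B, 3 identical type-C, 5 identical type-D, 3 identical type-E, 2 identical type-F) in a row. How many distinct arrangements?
20! / (3! × 4! × 3! × 5! × 3! × 2!) = 1955457504000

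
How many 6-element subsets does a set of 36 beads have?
C(36,6) = 36!/(6!×30!) = 1947792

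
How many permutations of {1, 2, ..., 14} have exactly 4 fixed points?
Choose the 4 fixed points C(14,4) = 1001, derange the rest: !10 = Σ_{j=0}^{10} (-1)^j·10!/j! = 3628800 - 3628800 + 1814400 - 604800 + 151200 - 30240 + 5040 - 720 + 90 - 10 + 1 = 1334961. Product = 1001 × 1334961 = 1336295961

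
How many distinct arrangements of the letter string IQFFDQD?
7! / (2! × 2! × 2! × 1!) = 630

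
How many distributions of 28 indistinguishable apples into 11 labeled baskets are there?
C(28+11-1, 11-1) = C(38, 10) = 472733756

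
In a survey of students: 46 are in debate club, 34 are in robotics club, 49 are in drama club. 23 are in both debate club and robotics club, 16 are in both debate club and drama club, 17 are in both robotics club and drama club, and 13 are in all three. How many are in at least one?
|A∪B∪C| = 46+34+49-23-16-17+13 = 86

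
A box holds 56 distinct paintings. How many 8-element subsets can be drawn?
C(56,8) = 56!/(8!×48!) = 1420494075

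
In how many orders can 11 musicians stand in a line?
11! = 39916800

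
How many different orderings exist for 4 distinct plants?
4! = 24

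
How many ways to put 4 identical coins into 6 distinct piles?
C(4+6-1, 6-1) = C(9, 5) = 126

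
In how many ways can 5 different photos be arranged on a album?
5! = 120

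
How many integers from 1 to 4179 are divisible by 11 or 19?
⌊4179/11⌋ + ⌊4179/19⌋ - ⌊4179/209⌋ = 379 + 219 - 19 = 579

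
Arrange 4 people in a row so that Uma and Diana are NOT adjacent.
Total - adjacent = 4! - (4-1)!×2 = 24 - 12 = 12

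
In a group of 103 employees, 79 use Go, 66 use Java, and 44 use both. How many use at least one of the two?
|A∪B| = |A| + |B| - |A∩B| = 79 + 66 - 44 = 101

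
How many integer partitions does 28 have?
Pentagonal recurrence p(n) = p(n-1) + p(n-2) - p(n-5) - p(n-7) + p(n-12) + p(n-15) - ... gives p(0..27) = 1, 1, 2, 3, 5, 7, 11, 15, 22, 30, 42, 56, 77, 101, 135, 176, 231, 297, 385, 490, 627, 792, 1002, 1255, 1575, 1958, 2436, 3010. p(28) = p(27) + p(26) - p(23) - p(21) + p(16) + p(13) - p(6) - p(2) = 3010 + 2436 - 1255 - 792 + 231 + 101 - 11 - 2 = 3718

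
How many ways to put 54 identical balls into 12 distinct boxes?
C(54+12-1, 12-1) = C(65, 11) = 895068996640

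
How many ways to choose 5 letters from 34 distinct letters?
C(34,5) = 34!/(5!×29!) = 278256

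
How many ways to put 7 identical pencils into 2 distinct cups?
C(7+2-1, 2-1) = C(8, 1) = 8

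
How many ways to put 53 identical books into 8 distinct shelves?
C(53+8-1, 8-1) = C(60, 7) = 386206920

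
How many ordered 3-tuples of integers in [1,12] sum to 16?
Coefficient of x^16 in (x + x² + ... + x^12)^3. By inclusion-exclusion on dice exceeding 12: Σ_j (-1)^j C(3,j)·C(16-1-12j, 2) = C(3,0)·C(15,2) - C(3,1)·C(3,2) = 1·105 - 3·3 = 96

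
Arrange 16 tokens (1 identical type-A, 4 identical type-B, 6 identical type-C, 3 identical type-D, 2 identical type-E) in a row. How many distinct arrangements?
16! / (1! × 4! × 6! × 3! × 2!) = 100900800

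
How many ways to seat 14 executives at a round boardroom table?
Circular: fix one position, arrange the rest. (14-1)! = 6227020800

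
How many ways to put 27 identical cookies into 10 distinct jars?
C(27+10-1, 10-1) = C(36, 9) = 94143280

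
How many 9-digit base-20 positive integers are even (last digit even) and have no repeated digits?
Last∈{0,2,4,6,8,10,12,14,16,18}. Last=0: 3047466240. Last nonzero: 9×18×P(18,7) = 25983659520. Total = 29031125760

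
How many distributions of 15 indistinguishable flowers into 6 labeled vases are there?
C(15+6-1, 6-1) = C(20, 5) = 15504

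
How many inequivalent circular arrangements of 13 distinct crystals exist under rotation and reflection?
(13-1)!/2 = 479001600/2 = 239500800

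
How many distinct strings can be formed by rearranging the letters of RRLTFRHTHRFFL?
13! / (2! × 2! × 2! × 3! × 4!) = 5405400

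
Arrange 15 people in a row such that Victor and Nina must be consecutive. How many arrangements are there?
Treat the 2 as one block: (15-2+1)! × 2! = 87178291200 × 2 = 174356582400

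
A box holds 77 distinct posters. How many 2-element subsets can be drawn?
C(77,2) = 77!/(2!×75!) = 2926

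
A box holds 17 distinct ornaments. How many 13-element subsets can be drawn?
C(17,13) = 17!/(13!×4!) = 2380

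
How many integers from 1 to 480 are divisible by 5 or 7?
⌊480/5⌋ + ⌊480/7⌋ - ⌊480/35⌋ = 96 + 68 - 13 = 151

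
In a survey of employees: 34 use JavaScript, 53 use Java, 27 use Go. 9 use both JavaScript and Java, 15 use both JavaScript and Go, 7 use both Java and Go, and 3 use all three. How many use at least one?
|A∪B∪C| = 34+53+27-9-15-7+3 = 86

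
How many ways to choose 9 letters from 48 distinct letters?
C(48,9) = 48!/(9!×39!) = 1677106640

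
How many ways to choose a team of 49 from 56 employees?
C(56,49) = 56!/(49!×7!) = 231917400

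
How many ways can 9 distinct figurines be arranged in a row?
9! = 362880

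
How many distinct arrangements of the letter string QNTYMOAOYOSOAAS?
15! / (1! × 1! × 3! × 2! × 4! × 1! × 1! × 2!) = 2270268000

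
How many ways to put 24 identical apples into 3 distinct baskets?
C(24+3-1, 3-1) = C(26, 2) = 325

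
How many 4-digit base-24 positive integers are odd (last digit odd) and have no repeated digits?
Last∈{1,3,5,7,9,11,13,15,17,19,21,23}. Last=0: 0. Last nonzero: 12×22×P(22,2) = 121968. Total = 121968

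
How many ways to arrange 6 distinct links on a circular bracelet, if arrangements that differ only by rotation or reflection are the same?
(6-1)!/2 = 120/2 = 60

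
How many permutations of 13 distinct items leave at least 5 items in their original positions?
Exactly j fixed points: C(13,j)·!(13-j); sum over j ≥ 5 (derangement numbers via !m = (m-1)·(!(m-1) + !(m-2)): !0..!8 = 1, 0, 1, 2, 9, 44, 265, 1854, 14833). Σ_{j=5}^{13} C(13,j)·!(13-j) = C(13,5)·!8 + C(13,6)·!7 + C(13,7)·!6 + C(13,8)·!5 + C(13,9)·!4 + C(13,10)·!3 + C(13,11)·!2 + C(13,12)·!1 + C(13,13)·!0 = 1287·14833 + 1716·1854 + 1716·265 + 1287·44 + 715·9 + 286·2 + 78·1 + 13·0 + 1·1 = 22789989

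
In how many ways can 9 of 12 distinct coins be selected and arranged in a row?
P(12,9) = 12!/(12-9)! = 79833600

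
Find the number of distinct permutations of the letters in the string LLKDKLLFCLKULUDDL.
17! / (7! × 3! × 1! × 2! × 3! × 1!) = 980179200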